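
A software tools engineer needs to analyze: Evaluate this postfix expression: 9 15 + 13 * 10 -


Processing tokens left to right:
Push 9, Push 15
Pop 9 and 15, compute 9 + 15 = 24, push 24
Push 13
Pop 24 and 13, compute 24 * 13 = 312, push 312
Push 10
Pop 312 and 10, compute 312 - 10 = 302, push 302
Stack result: 302

302


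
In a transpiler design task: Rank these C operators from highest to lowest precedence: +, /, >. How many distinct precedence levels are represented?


Looking up precedence for each operator:
  + -> precedence 5
  / -> precedence 6
  > -> precedence 4
Sorted highest to lowest: /, +, >
Distinct precedence values: [6, 5, 4]
Number of distinct levels: 3

3


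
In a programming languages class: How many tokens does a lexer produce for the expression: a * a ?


Scanning 'a * a'
Token 1: 'a' -> identifier
Token 2: '*' -> operator
Token 3: 'a' -> identifier
Total tokens: 3

3


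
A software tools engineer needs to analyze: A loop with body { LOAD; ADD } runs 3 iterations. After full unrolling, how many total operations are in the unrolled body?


Loop body operations: LOAD, ADD (2 ops per iteration)
Unrolling 3 iterations:
  Iteration 1: LOAD, ADD (2 ops)
  Iteration 2: LOAD, ADD (2 ops)
  Iteration 3: LOAD, ADD (2 ops)
Total: 3 iterations * 2 ops/iter = 6 operations

6


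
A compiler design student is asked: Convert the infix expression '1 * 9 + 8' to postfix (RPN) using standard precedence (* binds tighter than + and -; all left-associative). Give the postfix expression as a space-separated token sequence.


Applying the shunting-yard algorithm:
  Operand 1 -> output
  Push '*' onto operator stack -> op-stack: [*]
  Operand 9 -> output
  See '+' (prec 1); top '*' (prec 2) >= it -> pop '*' to output
  Push '+' onto operator stack -> op-stack: [+]
  Operand 8 -> output
  End of input: pop '+' to output
Postfix result: 1 9 * 8 +

1 9 * 8 +


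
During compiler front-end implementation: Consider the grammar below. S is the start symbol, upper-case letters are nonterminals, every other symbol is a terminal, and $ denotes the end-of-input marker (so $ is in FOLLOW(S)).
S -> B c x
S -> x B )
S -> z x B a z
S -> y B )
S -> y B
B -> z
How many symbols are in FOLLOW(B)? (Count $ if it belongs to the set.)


S is the start symbol and does not occur in any rule body, so FOLLOW(S) = {$}.
Examining every occurrence of B in a rule body:
  S -> B c x : B is followed by terminal 'c' -> add 'c'
  S -> x B ) : B is followed by terminal ')' -> add ')'
  S -> z x B a z : B is followed by terminal 'a' -> add 'a'
  S -> y B ) : B is followed by terminal ')' -> add ')' (already in the set)
  S -> y B : B is at the right end -> add FOLLOW(S) = {$}
  B -> z : B does not occur in the body -> contributes nothing
FOLLOW(B) = {), a, c, $}
Count: 4

4


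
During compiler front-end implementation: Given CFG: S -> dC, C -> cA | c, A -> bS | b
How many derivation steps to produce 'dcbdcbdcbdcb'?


Grammar: S -> dC, C -> cA | c, A -> bS | b
Deriving 'dcbdcbdcbdcb':
Step 1: S -> dC => dC
Step 2: C -> cA => dcA
Step 3: A -> bS => dcbS
Step 4: S -> dC => dcbdC
Step 5: C -> cA => dcbdcA
Step 6: A -> bS => dcbdcbS
Step 7: S -> dC => dcbdcbdC
Step 8: C -> cA => dcbdcbdcA
Step 9: A -> bS => dcbdcbdcbS
Step 10: S -> dC => dcbdcbdcbdC
Step 11: C -> cA => dcbdcbdcbdcA
Step 12: A -> b => dcbdcbdcbdcb
Total derivation steps: 12

12


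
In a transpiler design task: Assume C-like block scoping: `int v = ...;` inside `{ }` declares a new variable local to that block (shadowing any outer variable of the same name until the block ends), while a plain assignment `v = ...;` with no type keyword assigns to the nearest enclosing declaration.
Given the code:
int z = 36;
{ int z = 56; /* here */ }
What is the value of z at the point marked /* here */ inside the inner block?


Analyzing scoping rules:
Outer scope: declares z = 36
Inner block: 'int z = 56;' declares a NEW z that shadows the outer one
Inside the block the inner declaration is in scope -> 56
Result: 56

56


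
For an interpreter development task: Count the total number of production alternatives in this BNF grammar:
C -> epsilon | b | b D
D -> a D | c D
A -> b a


Counting alternatives per rule:
  C: 3 alternative(s)
  D: 2 alternative(s)
  A: 1 alternative(s)
Sum: 3 + 2 + 1 = 6

6


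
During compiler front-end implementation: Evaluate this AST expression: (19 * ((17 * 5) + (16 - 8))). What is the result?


Expression: (19 * ((17 * 5) + (16 - 8)))
Evaluating step by step:
  17 * 5 = 85
  16 - 8 = 8
  85 + 8 = 93
  19 * 93 = 1767
Result: 1767

1767


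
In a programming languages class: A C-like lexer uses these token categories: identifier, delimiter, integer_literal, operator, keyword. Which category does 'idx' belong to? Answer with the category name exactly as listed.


Token: 'idx'
Checking categories:
  identifier: YES
  integer_literal: no
  operator: no
  keyword: no
  delimiter: no
Category: identifier

identifier


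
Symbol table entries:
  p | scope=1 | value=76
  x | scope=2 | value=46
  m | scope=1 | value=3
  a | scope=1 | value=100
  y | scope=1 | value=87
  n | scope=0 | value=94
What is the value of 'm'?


Searching symbol table for 'm':
  p | scope=1 | value=76
  x | scope=2 | value=46
  m | scope=1 | value=3 <- MATCH
  a | scope=1 | value=100
  y | scope=1 | value=87
  n | scope=0 | value=94
Found 'm' at scope 1 with value 3

3


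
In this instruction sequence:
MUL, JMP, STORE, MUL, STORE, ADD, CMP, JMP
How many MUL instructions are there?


Scanning instruction sequence for MUL:
  Position 1: MUL <- MATCH
  Position 2: JMP
  Position 3: STORE
  Position 4: MUL <- MATCH
  Position 5: STORE
  Position 6: ADD
  Position 7: CMP
  Position 8: JMP
Matches at positions: [1, 4]
Total MUL count: 2

2


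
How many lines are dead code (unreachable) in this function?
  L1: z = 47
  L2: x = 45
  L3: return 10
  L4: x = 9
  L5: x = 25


Analyzing control flow:
  L1: reachable (before return)
  L2: reachable (before return)
  L3: reachable (return statement)
  L4: DEAD (after return at L3)
  L5: DEAD (after return at L3)
Return at L3, total lines = 5
Dead lines: L4 through L5
Count: 2

2


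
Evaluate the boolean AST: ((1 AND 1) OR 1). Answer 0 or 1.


Step 1: Evaluate inner node
  1 AND 1 = 1
Step 2: Evaluate root node
  1 OR 1 = 1

1


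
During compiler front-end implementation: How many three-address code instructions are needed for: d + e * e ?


Expression: d + e * e
Generating three-address code (respecting * over +/- precedence):
  Instruction 1: t1 = e * e
  Instruction 2: t2 = d + t1
Total instructions: 2

2


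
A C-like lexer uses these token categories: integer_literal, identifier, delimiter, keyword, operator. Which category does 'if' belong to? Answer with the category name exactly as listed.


Token: 'if'
Checking categories:
  identifier: no
  integer_literal: no
  operator: no
  keyword: YES
  delimiter: no
Category: keyword

keyword


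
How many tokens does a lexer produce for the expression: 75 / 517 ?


Scanning '75 / 517'
Token 1: '75' -> integer_literal
Token 2: '/' -> operator
Token 3: '517' -> integer_literal
Total tokens: 3

3


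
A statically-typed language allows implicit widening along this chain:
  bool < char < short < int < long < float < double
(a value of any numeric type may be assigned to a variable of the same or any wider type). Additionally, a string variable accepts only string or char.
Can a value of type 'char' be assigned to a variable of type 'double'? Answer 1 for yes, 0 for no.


Target variable type: double
Source value type: char
Numeric ranks: char=1, double=6
Widening allowed iff rank(source) <= rank(target): 1 <= 6? Yes
Result: 1

1


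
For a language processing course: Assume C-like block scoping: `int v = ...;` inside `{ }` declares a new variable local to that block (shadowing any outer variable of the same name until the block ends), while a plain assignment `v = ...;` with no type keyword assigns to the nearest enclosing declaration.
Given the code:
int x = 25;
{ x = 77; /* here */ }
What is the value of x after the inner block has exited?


Analyzing scoping rules:
Outer scope: declares x = 25
Inner block: 'x = 77;' has no type keyword, so it is an assignment to the outer x (no shadowing)
The assignment changed the outer variable itself, so the new value persists after the block -> 77
Result: 77

77


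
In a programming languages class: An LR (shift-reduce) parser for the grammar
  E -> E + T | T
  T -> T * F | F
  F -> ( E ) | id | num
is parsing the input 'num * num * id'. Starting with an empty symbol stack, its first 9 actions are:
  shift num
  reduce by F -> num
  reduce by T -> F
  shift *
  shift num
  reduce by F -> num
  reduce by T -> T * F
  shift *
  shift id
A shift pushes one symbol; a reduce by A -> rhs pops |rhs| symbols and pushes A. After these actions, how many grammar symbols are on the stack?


Tracking the symbol stack through each action:
  Action 1: shift 'num' : push -> stack = [num] (size 1)
  Action 2: reduce by F -> num : pop 1, push F -> stack = [F] (size 1)
  Action 3: reduce by T -> F : pop 1, push T -> stack = [T] (size 1)
  Action 4: shift '*' : push -> stack = [T, *] (size 2)
  Action 5: shift 'num' : push -> stack = [T, *, num] (size 3)
  Action 6: reduce by F -> num : pop 1, push F -> stack = [T, *, F] (size 3)
  Action 7: reduce by T -> T * F : pop 3, push T -> stack = [T] (size 1)
  Action 8: shift '*' : push -> stack = [T, *] (size 2)
  Action 9: shift 'id' : push -> stack = [T, *, id] (size 3)
Final stack size: 3

3


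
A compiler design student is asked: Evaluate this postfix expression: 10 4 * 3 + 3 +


Processing tokens left to right:
Push 10, Push 4
Pop 10 and 4, compute 10 * 4 = 40, push 40
Push 3
Pop 40 and 3, compute 40 + 3 = 43, push 43
Push 3
Pop 43 and 3, compute 43 + 3 = 46, push 46
Stack result: 46

46


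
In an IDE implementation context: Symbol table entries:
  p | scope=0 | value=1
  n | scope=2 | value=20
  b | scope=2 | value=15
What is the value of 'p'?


Searching symbol table for 'p':
  p | scope=0 | value=1 <- MATCH
  n | scope=2 | value=20
  b | scope=2 | value=15
Found 'p' at scope 0 with value 1

1


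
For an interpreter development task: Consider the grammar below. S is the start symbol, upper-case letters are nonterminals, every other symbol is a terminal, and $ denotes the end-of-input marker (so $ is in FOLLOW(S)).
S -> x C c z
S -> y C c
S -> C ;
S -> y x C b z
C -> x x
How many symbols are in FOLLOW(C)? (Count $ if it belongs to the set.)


S is the start symbol and does not occur in any rule body, so FOLLOW(S) = {$}.
Examining every occurrence of C in a rule body:
  S -> x C c z : C is followed by terminal 'c' -> add 'c'
  S -> y C c : C is followed by terminal 'c' -> add 'c' (already in the set)
  S -> C ; : C is followed by terminal ';' -> add ';'
  S -> y x C b z : C is followed by terminal 'b' -> add 'b'
  C -> x x : C does not occur in the body -> contributes nothing
FOLLOW(C) = {;, b, c}
Count: 3

3


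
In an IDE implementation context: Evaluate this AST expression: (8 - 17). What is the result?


Expression: (8 - 17)
Evaluating step by step:
  8 - 17 = -9
Result: -9

-9


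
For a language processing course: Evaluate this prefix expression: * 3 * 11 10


Parsing prefix expression: * 3 * 11 10
Step 1: Innermost operation '* 11 10'
  11 * 10 = 110
Step 2: Outer operation '* 3 [110]'
  3 * 110 = 330

330


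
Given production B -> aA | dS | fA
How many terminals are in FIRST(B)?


Production: B -> aA | dS | fA
Examining each alternative for leading terminals:
  B -> aA : first terminal = 'a'
  B -> dS : first terminal = 'd'
  B -> fA : first terminal = 'f'
FIRST(B) = {a, d, f}
Count: 3

3


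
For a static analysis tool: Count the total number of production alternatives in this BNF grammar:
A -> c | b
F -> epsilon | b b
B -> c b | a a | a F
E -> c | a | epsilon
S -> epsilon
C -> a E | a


Counting alternatives per rule:
  A: 2 alternative(s)
  F: 2 alternative(s)
  B: 3 alternative(s)
  E: 3 alternative(s)
  S: 1 alternative(s)
  C: 2 alternative(s)
Sum: 2 + 2 + 3 + 3 + 1 + 2 = 13

13


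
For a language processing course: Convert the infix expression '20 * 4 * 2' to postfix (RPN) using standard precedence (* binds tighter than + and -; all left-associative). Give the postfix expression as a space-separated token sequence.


Applying the shunting-yard algorithm:
  Operand 20 -> output
  Push '*' onto operator stack -> op-stack: [*]
  Operand 4 -> output
  See '*' (prec 2); top '*' (prec 2) >= it -> pop '*' to output
  Push '*' onto operator stack -> op-stack: [*]
  Operand 2 -> output
  End of input: pop '*' to output
Postfix result: 20 4 * 2 *

20 4 * 2 *


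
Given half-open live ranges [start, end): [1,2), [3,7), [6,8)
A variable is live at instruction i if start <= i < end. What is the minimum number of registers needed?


Live ranges:
  Var0: [1, 2)
  Var1: [3, 7)
  Var2: [6, 8)
Sweep-line events (position, delta, active):
  pos=1 start -> active=1
  pos=2 end -> active=0
  pos=3 start -> active=1
  pos=6 start -> active=2
  pos=7 end -> active=1
  pos=8 end -> active=0
Maximum simultaneous active: 2
Minimum registers needed: 2

2


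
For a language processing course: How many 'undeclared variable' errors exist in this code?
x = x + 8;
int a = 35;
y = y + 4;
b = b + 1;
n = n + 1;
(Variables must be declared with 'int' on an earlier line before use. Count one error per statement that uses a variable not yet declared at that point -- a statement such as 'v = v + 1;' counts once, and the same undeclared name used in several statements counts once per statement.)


Scanning code line by line:
  Line 1: use 'x' -> ERROR (undeclared)
  Line 2: declare 'a' -> declared = ['a']
  Line 3: use 'y' -> ERROR (undeclared)
  Line 4: use 'b' -> ERROR (undeclared)
  Line 5: use 'n' -> ERROR (undeclared)
Total undeclared variable errors: 4

4


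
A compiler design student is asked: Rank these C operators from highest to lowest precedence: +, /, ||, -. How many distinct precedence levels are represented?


Looking up precedence for each operator:
  + -> precedence 5
  / -> precedence 6
  || -> precedence 1
  - -> precedence 5
Sorted highest to lowest: /, +, -, ||
Distinct precedence values: [6, 5, 1]
Number of distinct levels: 3

3


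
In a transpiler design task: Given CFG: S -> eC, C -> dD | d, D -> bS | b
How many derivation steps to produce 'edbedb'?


Grammar: S -> eC, C -> dD | d, D -> bS | b
Deriving 'edbedb':
Step 1: S -> eC => eC
Step 2: C -> dD => edD
Step 3: D -> bS => edbS
Step 4: S -> eC => edbeC
Step 5: C -> dD => edbedD
Step 6: D -> b => edbedb
Total derivation steps: 6

6


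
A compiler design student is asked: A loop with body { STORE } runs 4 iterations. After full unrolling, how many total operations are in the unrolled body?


Loop body operations: STORE (1 op per iteration)
Unrolling 4 iterations:
  Iteration 1: STORE (1 ops)
  Iteration 2: STORE (1 ops)
  Iteration 3: STORE (1 ops)
  Iteration 4: STORE (1 ops)
Total: 4 iterations * 1 ops/iter = 4 operations

4


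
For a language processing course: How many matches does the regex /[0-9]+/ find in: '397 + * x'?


Pattern: /[0-9]+/ (int literals)
Input: '397 + * x'
Scanning for matches:
  Match 1: '397'
Total matches: 1

1


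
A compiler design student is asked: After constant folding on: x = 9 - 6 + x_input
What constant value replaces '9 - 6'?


Identifying constant sub-expression:
  Original: x = 9 - 6 + x_input
  9 and 6 are both compile-time constants
  Evaluating: 9 - 6 = 3
  After folding: x = 3 + x_input

3


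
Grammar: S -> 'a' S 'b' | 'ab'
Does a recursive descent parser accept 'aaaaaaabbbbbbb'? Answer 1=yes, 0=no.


Grammar accepts strings of the form a^n b^n (n >= 1)
Word: 'aaaaaaabbbbbbb'
Counting: 7 a's and 7 b's
Check: 7 == 7? Yes
Derivation (S -> aSb applied 6 time(s), then S -> ab): S => aSb => aaSbb => aaaSbbb => aaaaSbbbb => aaaaaSbbbbb => aaaaaaSbbbbbb => aaaaaaabbbbbbb
Accepted

1


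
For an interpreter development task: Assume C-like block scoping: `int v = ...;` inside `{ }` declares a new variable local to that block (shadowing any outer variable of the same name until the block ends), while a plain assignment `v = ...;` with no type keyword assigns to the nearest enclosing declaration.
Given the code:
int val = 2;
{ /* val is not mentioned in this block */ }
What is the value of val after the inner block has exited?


Analyzing scoping rules:
Outer scope: declares val = 2
Inner block: val is neither redeclared nor assigned -> unchanged
After the block -> 2
Result: 2

2


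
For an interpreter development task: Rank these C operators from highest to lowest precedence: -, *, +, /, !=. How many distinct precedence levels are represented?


Looking up precedence for each operator:
  - -> precedence 5
  * -> precedence 6
  + -> precedence 5
  / -> precedence 6
  != -> precedence 3
Sorted highest to lowest: *, /, -, +, !=
Distinct precedence values: [6, 5, 3]
Number of distinct levels: 3

3


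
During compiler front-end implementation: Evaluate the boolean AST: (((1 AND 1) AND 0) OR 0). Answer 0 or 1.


Step 1: Evaluate inner node
  1 AND 1 = 1
Step 2: Evaluate next node
  1 AND 0 = 0
Step 3: Evaluate root node
  0 OR 0 = 0

0


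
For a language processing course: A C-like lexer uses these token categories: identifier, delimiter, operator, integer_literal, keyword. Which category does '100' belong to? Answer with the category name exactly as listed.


Token: '100'
Checking categories:
  identifier: no
  integer_literal: YES
  operator: no
  keyword: no
  delimiter: no
Category: integer_literal

integer_literal


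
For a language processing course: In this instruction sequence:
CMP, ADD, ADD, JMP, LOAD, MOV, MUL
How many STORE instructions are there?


Scanning instruction sequence for STORE:
  Position 1: CMP
  Position 2: ADD
  Position 3: ADD
  Position 4: JMP
  Position 5: LOAD
  Position 6: MOV
  Position 7: MUL
Matches at positions: []
Total STORE count: 0

0


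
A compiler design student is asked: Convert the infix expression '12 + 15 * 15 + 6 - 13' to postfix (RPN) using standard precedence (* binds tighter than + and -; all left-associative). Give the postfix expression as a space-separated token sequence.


Applying the shunting-yard algorithm:
  Operand 12 -> output
  Push '+' onto operator stack -> op-stack: [+]
  Operand 15 -> output
  Push '*' onto operator stack -> op-stack: [+, *]
  Operand 15 -> output
  See '+' (prec 1); top '*' (prec 2) >= it -> pop '*' to output
  See '+' (prec 1); top '+' (prec 1) >= it -> pop '+' to output
  Push '+' onto operator stack -> op-stack: [+]
  Operand 6 -> output
  See '-' (prec 1); top '+' (prec 1) >= it -> pop '+' to output
  Push '-' onto operator stack -> op-stack: [-]
  Operand 13 -> output
  End of input: pop '-' to output
Postfix result: 12 15 15 * + 6 + 13 -

12 15 15 * + 6 + 13 -


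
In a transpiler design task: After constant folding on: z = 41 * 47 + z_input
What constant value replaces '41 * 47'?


Identifying constant sub-expression:
  Original: z = 41 * 47 + z_input
  41 and 47 are both compile-time constants
  Evaluating: 41 * 47 = 1927
  After folding: z = 1927 + z_input

1927


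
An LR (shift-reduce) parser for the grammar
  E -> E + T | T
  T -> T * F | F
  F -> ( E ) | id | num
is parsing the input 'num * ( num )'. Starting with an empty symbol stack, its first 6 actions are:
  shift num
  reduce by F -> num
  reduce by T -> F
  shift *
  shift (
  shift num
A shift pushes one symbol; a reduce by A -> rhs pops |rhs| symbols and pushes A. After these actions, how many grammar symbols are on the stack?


Tracking the symbol stack through each action:
  Action 1: shift 'num' : push -> stack = [num] (size 1)
  Action 2: reduce by F -> num : pop 1, push F -> stack = [F] (size 1)
  Action 3: reduce by T -> F : pop 1, push T -> stack = [T] (size 1)
  Action 4: shift '*' : push -> stack = [T, *] (size 2)
  Action 5: shift '(' : push -> stack = [T, *, (] (size 3)
  Action 6: shift 'num' : push -> stack = [T, *, (, num] (size 4)
Final stack size: 4

4


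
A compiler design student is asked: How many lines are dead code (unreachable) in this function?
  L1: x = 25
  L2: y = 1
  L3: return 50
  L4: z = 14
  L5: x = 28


Analyzing control flow:
  L1: reachable (before return)
  L2: reachable (before return)
  L3: reachable (return statement)
  L4: DEAD (after return at L3)
  L5: DEAD (after return at L3)
Return at L3, total lines = 5
Dead lines: L4 through L5
Count: 2

2


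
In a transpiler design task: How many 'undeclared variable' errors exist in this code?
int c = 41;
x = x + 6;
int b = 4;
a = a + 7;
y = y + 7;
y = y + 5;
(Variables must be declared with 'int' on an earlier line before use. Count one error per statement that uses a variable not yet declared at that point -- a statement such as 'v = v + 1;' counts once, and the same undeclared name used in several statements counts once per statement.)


Scanning code line by line:
  Line 1: declare 'c' -> declared = ['c']
  Line 2: use 'x' -> ERROR (undeclared)
  Line 3: declare 'b' -> declared = ['b', 'c']
  Line 4: use 'a' -> ERROR (undeclared)
  Line 5: use 'y' -> ERROR (undeclared)
  Line 6: use 'y' -> ERROR (undeclared)
Total undeclared variable errors: 4

4


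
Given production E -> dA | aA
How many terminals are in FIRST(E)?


Production: E -> dA | aA
Examining each alternative for leading terminals:
  E -> dA : first terminal = 'd'
  E -> aA : first terminal = 'a'
FIRST(E) = {a, d}
Count: 2

2


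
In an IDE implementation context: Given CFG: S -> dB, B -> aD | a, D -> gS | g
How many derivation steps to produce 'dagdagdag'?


Grammar: S -> dB, B -> aD | a, D -> gS | g
Deriving 'dagdagdag':
Step 1: S -> dB => dB
Step 2: B -> aD => daD
Step 3: D -> gS => dagS
Step 4: S -> dB => dagdB
Step 5: B -> aD => dagdaD
Step 6: D -> gS => dagdagS
Step 7: S -> dB => dagdagdB
Step 8: B -> aD => dagdagdaD
Step 9: D -> g => dagdagdag
Total derivation steps: 9

9


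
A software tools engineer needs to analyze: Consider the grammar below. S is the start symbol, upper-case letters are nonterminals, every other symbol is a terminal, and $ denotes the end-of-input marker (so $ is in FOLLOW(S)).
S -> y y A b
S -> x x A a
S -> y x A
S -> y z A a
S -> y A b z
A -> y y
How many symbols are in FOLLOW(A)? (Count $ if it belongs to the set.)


S is the start symbol and does not occur in any rule body, so FOLLOW(S) = {$}.
Examining every occurrence of A in a rule body:
  S -> y y A b : A is followed by terminal 'b' -> add 'b'
  S -> x x A a : A is followed by terminal 'a' -> add 'a'
  S -> y x A : A is at the right end -> add FOLLOW(S) = {$}
  S -> y z A a : A is followed by terminal 'a' -> add 'a' (already in the set)
  S -> y A b z : A is followed by terminal 'b' -> add 'b' (already in the set)
  A -> y y : A does not occur in the body -> contributes nothing
FOLLOW(A) = {a, b, $}
Count: 3

3


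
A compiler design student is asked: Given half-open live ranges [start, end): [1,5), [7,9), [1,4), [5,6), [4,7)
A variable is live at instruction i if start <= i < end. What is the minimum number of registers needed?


Live ranges:
  Var0: [1, 5)
  Var1: [7, 9)
  Var2: [1, 4)
  Var3: [5, 6)
  Var4: [4, 7)
Sweep-line events (position, delta, active):
  pos=1 start -> active=1
  pos=1 start -> active=2
  pos=4 end -> active=1
  pos=4 start -> active=2
  pos=5 end -> active=1
  pos=5 start -> active=2
  pos=6 end -> active=1
  pos=7 end -> active=0
  pos=7 start -> active=1
  pos=9 end -> active=0
Maximum simultaneous active: 2
Minimum registers needed: 2

2


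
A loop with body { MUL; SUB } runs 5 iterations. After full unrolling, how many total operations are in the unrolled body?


Loop body operations: MUL, SUB (2 ops per iteration)
Unrolling 5 iterations:
  Iteration 1: MUL, SUB (2 ops)
  Iteration 2: MUL, SUB (2 ops)
  Iteration 3: MUL, SUB (2 ops)
  Iteration 4: MUL, SUB (2 ops)
  Iteration 5: MUL, SUB (2 ops)
Total: 5 iterations * 2 ops/iter = 10 operations

10


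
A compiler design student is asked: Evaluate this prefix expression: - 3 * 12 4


Parsing prefix expression: - 3 * 12 4
Step 1: Innermost operation '* 12 4'
  12 * 4 = 48
Step 2: Outer operation '- 3 [48]'
  3 - 48 = -45

-45


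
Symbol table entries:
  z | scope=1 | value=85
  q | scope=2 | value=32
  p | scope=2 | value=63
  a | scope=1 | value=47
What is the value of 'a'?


Searching symbol table for 'a':
  z | scope=1 | value=85
  q | scope=2 | value=32
  p | scope=2 | value=63
  a | scope=1 | value=47 <- MATCH
Found 'a' at scope 1 with value 47

47


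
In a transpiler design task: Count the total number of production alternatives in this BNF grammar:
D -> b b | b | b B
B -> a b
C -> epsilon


Counting alternatives per rule:
  D: 3 alternative(s)
  B: 1 alternative(s)
  C: 1 alternative(s)
Sum: 3 + 1 + 1 = 5

5


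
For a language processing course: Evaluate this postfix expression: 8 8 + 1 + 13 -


Processing tokens left to right:
Push 8, Push 8
Pop 8 and 8, compute 8 + 8 = 16, push 16
Push 1
Pop 16 and 1, compute 16 + 1 = 17, push 17
Push 13
Pop 17 and 13, compute 17 - 13 = 4, push 4
Stack result: 4

4


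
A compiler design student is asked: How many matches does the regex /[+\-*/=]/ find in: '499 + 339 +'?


Pattern: /[+\-*/=]/ (operators)
Input: '499 + 339 +'
Scanning for matches:
  Match 1: '+'
  Match 2: '+'
Total matches: 2

2


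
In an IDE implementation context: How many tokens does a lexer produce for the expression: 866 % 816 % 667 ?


Scanning '866 % 816 % 667'
Token 1: '866' -> integer_literal
Token 2: '%' -> operator
Token 3: '816' -> integer_literal
Token 4: '%' -> operator
Token 5: '667' -> integer_literal
Total tokens: 5

5


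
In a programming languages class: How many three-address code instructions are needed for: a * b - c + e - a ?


Expression: a * b - c + e - a
Generating three-address code (respecting * over +/- precedence):
  Instruction 1: t1 = a * b
  Instruction 2: t2 = t1 - c
  Instruction 3: t3 = t2 + e
  Instruction 4: t4 = t3 - a
Total instructions: 4

4


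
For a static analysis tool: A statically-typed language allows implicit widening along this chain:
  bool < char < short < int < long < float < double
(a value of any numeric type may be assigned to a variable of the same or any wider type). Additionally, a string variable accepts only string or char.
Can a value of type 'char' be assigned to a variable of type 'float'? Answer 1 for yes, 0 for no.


Target variable type: float
Source value type: char
Numeric ranks: char=1, float=5
Widening allowed iff rank(source) <= rank(target): 1 <= 5? Yes
Result: 1

1


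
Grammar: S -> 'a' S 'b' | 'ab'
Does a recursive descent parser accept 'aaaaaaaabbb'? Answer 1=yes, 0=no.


Grammar accepts strings of the form a^n b^n (n >= 1)
Word: 'aaaaaaaabbb'
Counting: 8 a's and 3 b's
Check: 8 == 3? No
Mismatch: a-count != b-count
Rejected

0


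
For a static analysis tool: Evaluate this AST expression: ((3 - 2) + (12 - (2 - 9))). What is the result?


Expression: ((3 - 2) + (12 - (2 - 9)))
Evaluating step by step:
  3 - 2 = 1
  2 - 9 = -7
  12 - -7 = 19
  1 + 19 = 20
Result: 20

20


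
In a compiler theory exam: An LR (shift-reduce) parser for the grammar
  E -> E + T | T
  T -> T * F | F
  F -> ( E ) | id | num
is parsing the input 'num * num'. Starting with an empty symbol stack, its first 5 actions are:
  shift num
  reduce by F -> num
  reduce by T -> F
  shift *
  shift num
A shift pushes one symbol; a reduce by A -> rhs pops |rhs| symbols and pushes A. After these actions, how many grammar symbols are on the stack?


Tracking the symbol stack through each action:
  Action 1: shift 'num' : push -> stack = [num] (size 1)
  Action 2: reduce by F -> num : pop 1, push F -> stack = [F] (size 1)
  Action 3: reduce by T -> F : pop 1, push T -> stack = [T] (size 1)
  Action 4: shift '*' : push -> stack = [T, *] (size 2)
  Action 5: shift 'num' : push -> stack = [T, *, num] (size 3)
Final stack size: 3

3


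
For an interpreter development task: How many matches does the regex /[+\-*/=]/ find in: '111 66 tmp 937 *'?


Pattern: /[+\-*/=]/ (operators)
Input: '111 66 tmp 937 *'
Scanning for matches:
  Match 1: '*'
Total matches: 1

1


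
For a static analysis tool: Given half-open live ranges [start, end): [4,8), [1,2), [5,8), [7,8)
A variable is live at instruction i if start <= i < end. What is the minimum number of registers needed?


Live ranges:
  Var0: [4, 8)
  Var1: [1, 2)
  Var2: [5, 8)
  Var3: [7, 8)
Sweep-line events (position, delta, active):
  pos=1 start -> active=1
  pos=2 end -> active=0
  pos=4 start -> active=1
  pos=5 start -> active=2
  pos=7 start -> active=3
  pos=8 end -> active=2
  pos=8 end -> active=1
  pos=8 end -> active=0
Maximum simultaneous active: 3
Minimum registers needed: 3

3


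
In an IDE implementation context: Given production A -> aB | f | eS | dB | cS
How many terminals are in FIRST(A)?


Production: A -> aB | f | eS | dB | cS
Examining each alternative for leading terminals:
  A -> aB : first terminal = 'a'
  A -> f : first terminal = 'f'
  A -> eS : first terminal = 'e'
  A -> dB : first terminal = 'd'
  A -> cS : first terminal = 'c'
FIRST(A) = {a, c, d, e, f}
Count: 5

5


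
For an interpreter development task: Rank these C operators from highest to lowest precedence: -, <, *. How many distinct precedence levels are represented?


Looking up precedence for each operator:
  - -> precedence 5
  < -> precedence 4
  * -> precedence 6
Sorted highest to lowest: *, -, <
Distinct precedence values: [6, 5, 4]
Number of distinct levels: 3

3


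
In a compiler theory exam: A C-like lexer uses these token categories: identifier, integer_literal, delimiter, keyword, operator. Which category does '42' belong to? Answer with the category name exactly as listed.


Token: '42'
Checking categories:
  identifier: no
  integer_literal: YES
  operator: no
  keyword: no
  delimiter: no
Category: integer_literal

integer_literal


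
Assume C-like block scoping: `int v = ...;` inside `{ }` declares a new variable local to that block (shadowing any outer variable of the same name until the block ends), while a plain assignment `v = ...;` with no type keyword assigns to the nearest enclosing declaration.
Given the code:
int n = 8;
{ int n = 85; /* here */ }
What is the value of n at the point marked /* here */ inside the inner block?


Analyzing scoping rules:
Outer scope: declares n = 8
Inner block: 'int n = 85;' declares a NEW n that shadows the outer one
Inside the block the inner declaration is in scope -> 85
Result: 85

85


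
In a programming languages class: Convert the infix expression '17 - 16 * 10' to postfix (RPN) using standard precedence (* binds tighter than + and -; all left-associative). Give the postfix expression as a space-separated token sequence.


Applying the shunting-yard algorithm:
  Operand 17 -> output
  Push '-' onto operator stack -> op-stack: [-]
  Operand 16 -> output
  Push '*' onto operator stack -> op-stack: [-, *]
  Operand 10 -> output
  End of input: pop '*' to output
  End of input: pop '-' to output
Postfix result: 17 16 10 * -

17 16 10 * -


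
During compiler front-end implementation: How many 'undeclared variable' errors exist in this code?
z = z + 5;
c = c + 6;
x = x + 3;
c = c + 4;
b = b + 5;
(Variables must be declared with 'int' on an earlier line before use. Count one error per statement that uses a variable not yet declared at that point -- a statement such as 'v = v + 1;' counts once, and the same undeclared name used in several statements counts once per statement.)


Scanning code line by line:
  Line 1: use 'z' -> ERROR (undeclared)
  Line 2: use 'c' -> ERROR (undeclared)
  Line 3: use 'x' -> ERROR (undeclared)
  Line 4: use 'c' -> ERROR (undeclared)
  Line 5: use 'b' -> ERROR (undeclared)
Total undeclared variable errors: 5

5


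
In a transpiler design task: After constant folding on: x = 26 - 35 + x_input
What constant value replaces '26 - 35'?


Identifying constant sub-expression:
  Original: x = 26 - 35 + x_input
  26 and 35 are both compile-time constants
  Evaluating: 26 - 35 = -9
  After folding: x = -9 + x_input

-9


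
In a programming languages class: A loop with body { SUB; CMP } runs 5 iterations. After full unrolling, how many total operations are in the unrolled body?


Loop body operations: SUB, CMP (2 ops per iteration)
Unrolling 5 iterations:
  Iteration 1: SUB, CMP (2 ops)
  Iteration 2: SUB, CMP (2 ops)
  Iteration 3: SUB, CMP (2 ops)
  Iteration 4: SUB, CMP (2 ops)
  Iteration 5: SUB, CMP (2 ops)
Total: 5 iterations * 2 ops/iter = 10 operations

10


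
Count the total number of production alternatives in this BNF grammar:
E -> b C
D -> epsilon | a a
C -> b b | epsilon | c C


Counting alternatives per rule:
  E: 1 alternative(s)
  D: 2 alternative(s)
  C: 3 alternative(s)
Sum: 1 + 2 + 3 = 6

6


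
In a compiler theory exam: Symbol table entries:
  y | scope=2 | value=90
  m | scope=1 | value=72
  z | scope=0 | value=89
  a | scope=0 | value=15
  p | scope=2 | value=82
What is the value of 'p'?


Searching symbol table for 'p':
  y | scope=2 | value=90
  m | scope=1 | value=72
  z | scope=0 | value=89
  a | scope=0 | value=15
  p | scope=2 | value=82 <- MATCH
Found 'p' at scope 2 with value 82

82


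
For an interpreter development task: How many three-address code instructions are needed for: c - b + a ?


Expression: c - b + a
Generating three-address code (respecting * over +/- precedence):
  Instruction 1: t1 = c - b
  Instruction 2: t2 = t1 + a
Total instructions: 2

2


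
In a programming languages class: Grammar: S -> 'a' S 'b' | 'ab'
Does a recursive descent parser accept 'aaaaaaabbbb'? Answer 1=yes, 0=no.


Grammar accepts strings of the form a^n b^n (n >= 1)
Word: 'aaaaaaabbbb'
Counting: 7 a's and 4 b's
Check: 7 == 4? No
Mismatch: a-count != b-count
Rejected

0


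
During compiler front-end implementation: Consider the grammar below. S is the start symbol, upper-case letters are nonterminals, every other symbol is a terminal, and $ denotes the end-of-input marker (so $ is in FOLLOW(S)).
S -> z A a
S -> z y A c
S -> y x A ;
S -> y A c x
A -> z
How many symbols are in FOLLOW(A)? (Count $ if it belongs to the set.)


S is the start symbol and does not occur in any rule body, so FOLLOW(S) = {$}.
Examining every occurrence of A in a rule body:
  S -> z A a : A is followed by terminal 'a' -> add 'a'
  S -> z y A c : A is followed by terminal 'c' -> add 'c'
  S -> y x A ; : A is followed by terminal ';' -> add ';'
  S -> y A c x : A is followed by terminal 'c' -> add 'c' (already in the set)
  A -> z : A does not occur in the body -> contributes nothing
FOLLOW(A) = {;, a, c}
Count: 3

3


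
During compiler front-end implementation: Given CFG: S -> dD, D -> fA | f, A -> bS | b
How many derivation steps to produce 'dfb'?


Grammar: S -> dD, D -> fA | f, A -> bS | b
Deriving 'dfb':
Step 1: S -> dD => dD
Step 2: D -> fA => dfA
Step 3: A -> b => dfb
Total derivation steps: 3

3


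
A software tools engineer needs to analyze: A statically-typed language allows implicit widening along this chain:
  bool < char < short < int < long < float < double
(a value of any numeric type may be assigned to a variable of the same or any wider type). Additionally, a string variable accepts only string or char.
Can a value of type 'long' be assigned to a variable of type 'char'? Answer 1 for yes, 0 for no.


Target variable type: char
Source value type: long
Numeric ranks: long=4, char=1
Widening allowed iff rank(source) <= rank(target): 4 <= 1? No
Result: 0

0


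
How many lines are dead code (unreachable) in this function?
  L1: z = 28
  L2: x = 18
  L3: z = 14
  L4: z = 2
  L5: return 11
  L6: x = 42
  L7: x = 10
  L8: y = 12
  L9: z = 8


Analyzing control flow:
  L1: reachable (before return)
  L2: reachable (before return)
  L3: reachable (before return)
  L4: reachable (before return)
  L5: reachable (return statement)
  L6: DEAD (after return at L5)
  L7: DEAD (after return at L5)
  L8: DEAD (after return at L5)
  L9: DEAD (after return at L5)
Return at L5, total lines = 9
Dead lines: L6 through L9
Count: 4

4


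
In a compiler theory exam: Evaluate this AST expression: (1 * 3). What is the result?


Expression: (1 * 3)
Evaluating step by step:
  1 * 3 = 3
Result: 3

3


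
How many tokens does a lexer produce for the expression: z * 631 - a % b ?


Scanning 'z * 631 - a % b'
Token 1: 'z' -> identifier
Token 2: '*' -> operator
Token 3: '631' -> integer_literal
Token 4: '-' -> operator
Token 5: 'a' -> identifier
Token 6: '%' -> operator
Token 7: 'b' -> identifier
Total tokens: 7

7


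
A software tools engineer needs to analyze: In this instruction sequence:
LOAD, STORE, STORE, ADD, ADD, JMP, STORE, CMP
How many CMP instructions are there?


Scanning instruction sequence for CMP:
  Position 1: LOAD
  Position 2: STORE
  Position 3: STORE
  Position 4: ADD
  Position 5: ADD
  Position 6: JMP
  Position 7: STORE
  Position 8: CMP <- MATCH
Matches at positions: [8]
Total CMP count: 1

1


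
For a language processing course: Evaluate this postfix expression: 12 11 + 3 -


Processing tokens left to right:
Push 12, Push 11
Pop 12 and 11, compute 12 + 11 = 23, push 23
Push 3
Pop 23 and 3, compute 23 - 3 = 20, push 20
Stack result: 20

20


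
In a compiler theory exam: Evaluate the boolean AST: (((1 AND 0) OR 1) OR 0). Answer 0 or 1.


Step 1: Evaluate inner node
  1 AND 0 = 0
Step 2: Evaluate next node
  0 OR 1 = 1
Step 3: Evaluate root node
  1 OR 0 = 1

1


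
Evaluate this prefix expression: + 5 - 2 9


Parsing prefix expression: + 5 - 2 9
Step 1: Innermost operation '- 2 9'
  2 - 9 = -7
Step 2: Outer operation '+ 5 [-7]'
  5 + -7 = -2

-2


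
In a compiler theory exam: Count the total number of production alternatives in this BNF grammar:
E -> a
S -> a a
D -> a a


Counting alternatives per rule:
  E: 1 alternative(s)
  S: 1 alternative(s)
  D: 1 alternative(s)
Sum: 1 + 1 + 1 = 3

3


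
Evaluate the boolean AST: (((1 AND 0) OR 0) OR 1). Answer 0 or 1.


Step 1: Evaluate inner node
  1 AND 0 = 0
Step 2: Evaluate next node
  0 OR 0 = 0
Step 3: Evaluate root node
  0 OR 1 = 1

1


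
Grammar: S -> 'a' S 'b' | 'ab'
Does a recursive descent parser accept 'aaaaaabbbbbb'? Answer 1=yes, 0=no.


Grammar accepts strings of the form a^n b^n (n >= 1)
Word: 'aaaaaabbbbbb'
Counting: 6 a's and 6 b's
Check: 6 == 6? Yes
Derivation (S -> aSb applied 5 time(s), then S -> ab): S => aSb => aaSbb => aaaSbbb => aaaaSbbbb => aaaaaSbbbbb => aaaaaabbbbbb
Accepted

1


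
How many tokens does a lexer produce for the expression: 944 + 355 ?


Scanning '944 + 355'
Token 1: '944' -> integer_literal
Token 2: '+' -> operator
Token 3: '355' -> integer_literal
Total tokens: 3

3


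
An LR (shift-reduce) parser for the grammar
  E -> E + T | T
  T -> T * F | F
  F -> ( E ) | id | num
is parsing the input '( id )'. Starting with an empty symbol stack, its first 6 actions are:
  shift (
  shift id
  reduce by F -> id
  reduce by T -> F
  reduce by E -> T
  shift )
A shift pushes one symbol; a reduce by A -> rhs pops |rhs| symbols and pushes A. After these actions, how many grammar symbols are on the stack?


Tracking the symbol stack through each action:
  Action 1: shift '(' : push -> stack = [(] (size 1)
  Action 2: shift 'id' : push -> stack = [(, id] (size 2)
  Action 3: reduce by F -> id : pop 1, push F -> stack = [(, F] (size 2)
  Action 4: reduce by T -> F : pop 1, push T -> stack = [(, T] (size 2)
  Action 5: reduce by E -> T : pop 1, push E -> stack = [(, E] (size 2)
  Action 6: shift ')' : push -> stack = [(, E, )] (size 3)
Final stack size: 3

3


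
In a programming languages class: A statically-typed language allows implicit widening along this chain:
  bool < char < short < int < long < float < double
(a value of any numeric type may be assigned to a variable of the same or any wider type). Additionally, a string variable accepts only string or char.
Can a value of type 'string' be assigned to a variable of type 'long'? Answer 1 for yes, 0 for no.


Target variable type: long
Source value type: string
Rule: string cannot widen to any numeric type
Result: 0

0
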